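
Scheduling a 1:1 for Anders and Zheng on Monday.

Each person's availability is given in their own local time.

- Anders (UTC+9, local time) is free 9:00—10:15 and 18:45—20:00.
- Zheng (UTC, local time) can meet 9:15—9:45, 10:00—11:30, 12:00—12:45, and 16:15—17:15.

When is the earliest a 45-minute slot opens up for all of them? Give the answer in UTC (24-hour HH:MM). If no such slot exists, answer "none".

Anders → UTC: 00:00–01:15, 09:45–11:00.
Zheng → UTC: 09:15–09:45, 10:00–11:30, 12:00–12:45, 16:15–17:15.
Anders ∩ Zheng: 10:00–11:00.
Windows ≥ 45 min: 10:00–11:00.
Earliest such window starts at 10:00.

10:00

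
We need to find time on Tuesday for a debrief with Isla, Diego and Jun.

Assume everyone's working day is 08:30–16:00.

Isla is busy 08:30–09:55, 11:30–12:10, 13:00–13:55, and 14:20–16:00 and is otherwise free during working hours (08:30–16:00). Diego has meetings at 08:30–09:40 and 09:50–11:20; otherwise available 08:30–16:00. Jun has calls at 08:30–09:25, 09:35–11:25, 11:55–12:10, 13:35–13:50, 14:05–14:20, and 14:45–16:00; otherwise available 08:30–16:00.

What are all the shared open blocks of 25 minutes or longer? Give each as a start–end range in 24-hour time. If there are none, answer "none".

Isla free within 08:30–16:00: 09:55–11:30, 12:10–13:00, 13:55–14:20.
Diego free within 08:30–16:00: 09:40–09:50, 11:20–16:00.
Jun free within 08:30–16:00: 09:25–09:35, 11:25–11:55, 12:10–13:35, 13:50–14:05, 14:20–14:45.
Isla ∩ Diego: 11:20–11:30, 12:10–13:00, 13:55–14:20.
Isla ∩ Diego ∩ Jun: 11:25–11:30, 12:10–13:00, 13:55–14:05.
Windows ≥ 25 min: 12:10–13:00.

12:10–13:00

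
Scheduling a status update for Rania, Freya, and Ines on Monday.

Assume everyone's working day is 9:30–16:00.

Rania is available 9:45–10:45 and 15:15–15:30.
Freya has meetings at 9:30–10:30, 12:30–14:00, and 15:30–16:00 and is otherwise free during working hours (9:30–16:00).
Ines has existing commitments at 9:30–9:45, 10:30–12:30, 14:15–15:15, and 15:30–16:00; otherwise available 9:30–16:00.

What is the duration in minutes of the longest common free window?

15 minutes

Freya free within 09:30–16:00: 10:30–12:30, 14:00–15:30.
Ines free within 09:30–16:00: 09:45–10:30, 12:30–14:15, 15:15–15:30.
Rania ∩ Freya: 10:30–10:45, 15:15–15:30.
Rania ∩ Freya ∩ Ines: 15:15–15:30.
Single common window of 15 minutes.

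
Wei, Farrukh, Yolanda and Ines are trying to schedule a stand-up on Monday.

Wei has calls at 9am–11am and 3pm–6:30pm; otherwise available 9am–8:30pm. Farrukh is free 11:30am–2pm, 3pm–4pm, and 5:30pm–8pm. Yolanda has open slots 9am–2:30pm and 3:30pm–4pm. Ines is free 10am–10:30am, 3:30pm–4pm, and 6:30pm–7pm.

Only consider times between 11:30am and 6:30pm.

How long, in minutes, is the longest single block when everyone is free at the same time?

0 minutes

Wei free within 09:00–20:30: 11:00–15:00, 18:30–20:30.
Wei ∩ Farrukh: 11:30–14:00, 18:30–20:00.
Wei ∩ Farrukh ∩ Yolanda: 11:30–14:00.
Wei ∩ Farrukh ∩ Yolanda ∩ Ines: (none).
Restricted to 11:30–18:30: (none).
No common window.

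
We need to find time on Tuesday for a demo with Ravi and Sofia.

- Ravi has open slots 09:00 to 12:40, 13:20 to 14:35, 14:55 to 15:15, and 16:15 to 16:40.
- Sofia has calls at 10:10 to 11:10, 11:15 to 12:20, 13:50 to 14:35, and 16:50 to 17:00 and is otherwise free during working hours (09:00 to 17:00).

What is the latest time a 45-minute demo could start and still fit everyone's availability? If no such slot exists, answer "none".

Sofia free within 09:00–17:00: 09:00–10:10, 11:10–11:15, 12:20–13:50, 14:35–16:50.
Ravi ∩ Sofia: 09:00–10:10, 11:10–11:15, 12:20–12:40, 13:20–13:50, 14:55–15:15, 16:15–16:40.
Windows ≥ 45 min: 09:00–10:10.
Latest start in the last window 09:00–10:10 is 10:10 − 45 min = 09:25.

09:25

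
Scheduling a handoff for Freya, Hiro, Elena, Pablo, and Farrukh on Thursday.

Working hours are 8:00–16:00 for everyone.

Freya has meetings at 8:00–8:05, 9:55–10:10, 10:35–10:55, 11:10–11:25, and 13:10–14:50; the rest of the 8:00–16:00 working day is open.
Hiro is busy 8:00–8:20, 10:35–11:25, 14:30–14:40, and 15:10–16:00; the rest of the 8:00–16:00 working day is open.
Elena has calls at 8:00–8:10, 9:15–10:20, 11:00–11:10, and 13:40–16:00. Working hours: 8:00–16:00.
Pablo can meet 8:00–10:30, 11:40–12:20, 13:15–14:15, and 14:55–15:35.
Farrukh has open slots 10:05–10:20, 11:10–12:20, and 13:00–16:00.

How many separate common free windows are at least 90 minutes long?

0

Freya free within 08:00–16:00: 08:05–09:55, 10:10–10:35, 10:55–11:10, 11:25–13:10, 14:50–16:00.
Hiro free within 08:00–16:00: 08:20–10:35, 11:25–14:30, 14:40–15:10.
Elena free within 08:00–16:00: 08:10–09:15, 10:20–11:00, 11:10–13:40.
Freya ∩ Hiro: 08:20–09:55, 10:10–10:35, 11:25–13:10, 14:50–15:10.
Freya ∩ Hiro ∩ Elena: 08:20–09:15, 10:20–10:35, 11:25–13:10.
Freya ∩ Hiro ∩ Elena ∩ Pablo: 08:20–09:15, 10:20–10:30, 11:40–12:20.
Freya ∩ Hiro ∩ Elena ∩ Pablo ∩ Farrukh: 11:40–12:20.
Windows ≥ 90 min: (none).
That's 0 windows.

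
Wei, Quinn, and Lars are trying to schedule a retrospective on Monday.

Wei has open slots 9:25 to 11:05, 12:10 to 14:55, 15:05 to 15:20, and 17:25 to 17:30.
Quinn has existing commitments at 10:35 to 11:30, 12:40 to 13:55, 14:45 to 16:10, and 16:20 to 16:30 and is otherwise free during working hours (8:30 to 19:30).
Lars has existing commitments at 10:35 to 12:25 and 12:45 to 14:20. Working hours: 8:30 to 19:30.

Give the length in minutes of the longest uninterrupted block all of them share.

Quinn free within 08:30–19:30: 08:30–10:35, 11:30–12:40, 13:55–14:45, 16:10–16:20, 16:30–19:30.
Lars free within 08:30–19:30: 08:30–10:35, 12:25–12:45, 14:20–19:30.
Wei ∩ Quinn: 09:25–10:35, 12:10–12:40, 13:55–14:45, 17:25–17:30.
Wei ∩ Quinn ∩ Lars: 09:25–10:35, 12:25–12:40, 14:20–14:45, 17:25–17:30.
Common window lengths: 70, 15, 25, 5 min; longest is 70.

70 minutes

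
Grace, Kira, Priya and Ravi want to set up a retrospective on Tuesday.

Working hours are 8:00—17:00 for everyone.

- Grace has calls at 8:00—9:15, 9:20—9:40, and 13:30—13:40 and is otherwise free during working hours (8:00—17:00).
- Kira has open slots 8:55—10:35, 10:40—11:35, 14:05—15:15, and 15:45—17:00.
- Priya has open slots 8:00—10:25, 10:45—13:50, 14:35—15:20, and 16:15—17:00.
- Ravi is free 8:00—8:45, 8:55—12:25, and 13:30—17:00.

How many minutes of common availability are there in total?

185 minutes

Grace free within 08:00–17:00: 09:15–09:20, 09:40–13:30, 13:40–17:00.
Grace ∩ Kira: 09:15–09:20, 09:40–10:35, 10:40–11:35, 14:05–15:15, 15:45–17:00.
Grace ∩ Kira ∩ Priya: 09:15–09:20, 09:40–10:25, 10:45–11:35, 14:35–15:15, 16:15–17:00.
Grace ∩ Kira ∩ Priya ∩ Ravi: 09:15–09:20, 09:40–10:25, 10:45–11:35, 14:35–15:15, 16:15–17:00.
Total common minutes: 5 + 45 + 50 + 40 + 45 = 185.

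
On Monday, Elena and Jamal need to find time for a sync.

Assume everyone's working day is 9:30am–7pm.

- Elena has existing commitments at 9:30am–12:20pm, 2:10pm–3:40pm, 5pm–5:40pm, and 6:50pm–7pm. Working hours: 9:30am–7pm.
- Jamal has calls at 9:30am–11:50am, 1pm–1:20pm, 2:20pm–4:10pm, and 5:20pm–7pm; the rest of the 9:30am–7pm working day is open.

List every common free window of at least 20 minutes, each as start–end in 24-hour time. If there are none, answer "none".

12:20–13:00, 13:20–14:10, 16:10–17:00

Elena free within 09:30–19:00: 12:20–14:10, 15:40–17:00, 17:40–18:50.
Jamal free within 09:30–19:00: 11:50–13:00, 13:20–14:20, 16:10–17:20.
Elena ∩ Jamal: 12:20–13:00, 13:20–14:10, 16:10–17:00.
Windows ≥ 20 min: 12:20–13:00, 13:20–14:10, 16:10–17:00.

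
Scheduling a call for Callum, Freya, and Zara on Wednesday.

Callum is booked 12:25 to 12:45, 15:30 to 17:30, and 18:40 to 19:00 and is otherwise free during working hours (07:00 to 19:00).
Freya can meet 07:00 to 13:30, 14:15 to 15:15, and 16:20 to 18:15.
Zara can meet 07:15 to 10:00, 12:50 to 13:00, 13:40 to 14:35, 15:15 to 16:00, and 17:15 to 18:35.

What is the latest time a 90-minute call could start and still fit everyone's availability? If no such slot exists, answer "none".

08:30

Callum free within 07:00–19:00: 07:00–12:25, 12:45–15:30, 17:30–18:40.
Callum ∩ Freya: 07:00–12:25, 12:45–13:30, 14:15–15:15, 17:30–18:15.
Callum ∩ Freya ∩ Zara: 07:15–10:00, 12:50–13:00, 14:15–14:35, 17:30–18:15.
Windows ≥ 90 min: 07:15–10:00.
Latest start in the last window 07:15–10:00 is 10:00 − 90 min = 08:30.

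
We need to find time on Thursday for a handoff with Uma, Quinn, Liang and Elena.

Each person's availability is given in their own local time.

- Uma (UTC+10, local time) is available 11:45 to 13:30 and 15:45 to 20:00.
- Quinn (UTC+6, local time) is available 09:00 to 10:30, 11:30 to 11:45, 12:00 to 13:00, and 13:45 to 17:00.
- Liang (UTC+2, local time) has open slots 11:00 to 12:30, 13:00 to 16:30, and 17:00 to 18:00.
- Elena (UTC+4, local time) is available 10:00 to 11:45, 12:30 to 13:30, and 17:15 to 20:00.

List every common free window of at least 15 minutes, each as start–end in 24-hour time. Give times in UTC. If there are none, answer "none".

Uma → UTC: 01:45–03:30, 05:45–10:00.
Quinn → UTC: 03:00–04:30, 05:30–05:45, 06:00–07:00, 07:45–11:00.
Liang → UTC: 09:00–10:30, 11:00–14:30, 15:00–16:00.
Elena → UTC: 06:00–07:45, 08:30–09:30, 13:15–16:00.
Uma ∩ Quinn: 03:00–03:30, 06:00–07:00, 07:45–10:00.
Uma ∩ Quinn ∩ Liang: 09:00–10:00.
Uma ∩ Quinn ∩ Liang ∩ Elena: 09:00–09:30.
Windows ≥ 15 min: 09:00–09:30.

09:00–09:30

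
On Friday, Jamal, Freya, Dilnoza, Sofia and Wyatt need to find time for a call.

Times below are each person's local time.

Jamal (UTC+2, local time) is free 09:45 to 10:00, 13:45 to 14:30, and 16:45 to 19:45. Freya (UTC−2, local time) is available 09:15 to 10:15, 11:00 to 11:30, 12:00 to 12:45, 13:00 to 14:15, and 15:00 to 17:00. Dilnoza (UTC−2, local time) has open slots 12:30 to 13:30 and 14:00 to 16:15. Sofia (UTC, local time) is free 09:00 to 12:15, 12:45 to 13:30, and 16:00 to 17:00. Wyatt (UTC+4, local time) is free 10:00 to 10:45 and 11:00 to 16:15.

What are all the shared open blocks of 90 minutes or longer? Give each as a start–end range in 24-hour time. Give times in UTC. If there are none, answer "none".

none

Jamal → UTC: 07:45–08:00, 11:45–12:30, 14:45–17:45.
Freya → UTC: 11:15–12:15, 13:00–13:30, 14:00–14:45, 15:00–16:15, 17:00–19:00.
Dilnoza → UTC: 14:30–15:30, 16:00–18:15.
Sofia → UTC: 09:00–12:15, 12:45–13:30, 16:00–17:00.
Wyatt → UTC: 06:00–06:45, 07:00–12:15.
Jamal ∩ Freya: 11:45–12:15, 15:00–16:15, 17:00–17:45.
Jamal ∩ Freya ∩ Dilnoza: 15:00–15:30, 16:00–16:15, 17:00–17:45.
Jamal ∩ Freya ∩ Dilnoza ∩ Sofia: 16:00–16:15.
Jamal ∩ Freya ∩ Dilnoza ∩ Sofia ∩ Wyatt: (none).
Windows ≥ 90 min: (none).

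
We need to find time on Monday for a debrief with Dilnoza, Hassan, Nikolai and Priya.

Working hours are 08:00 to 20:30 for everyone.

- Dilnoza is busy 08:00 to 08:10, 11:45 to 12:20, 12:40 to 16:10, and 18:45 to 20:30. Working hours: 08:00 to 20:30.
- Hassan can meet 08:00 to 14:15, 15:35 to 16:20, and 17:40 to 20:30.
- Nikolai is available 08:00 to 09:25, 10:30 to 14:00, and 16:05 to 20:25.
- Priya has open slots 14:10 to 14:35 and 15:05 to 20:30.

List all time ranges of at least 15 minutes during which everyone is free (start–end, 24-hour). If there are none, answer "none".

17:40–18:45

Dilnoza free within 08:00–20:30: 08:10–11:45, 12:20–12:40, 16:10–18:45.
Dilnoza ∩ Hassan: 08:10–11:45, 12:20–12:40, 16:10–16:20, 17:40–18:45.
Dilnoza ∩ Hassan ∩ Nikolai: 08:10–09:25, 10:30–11:45, 12:20–12:40, 16:10–16:20, 17:40–18:45.
Dilnoza ∩ Hassan ∩ Nikolai ∩ Priya: 16:10–16:20, 17:40–18:45.
Windows ≥ 15 min: 17:40–18:45.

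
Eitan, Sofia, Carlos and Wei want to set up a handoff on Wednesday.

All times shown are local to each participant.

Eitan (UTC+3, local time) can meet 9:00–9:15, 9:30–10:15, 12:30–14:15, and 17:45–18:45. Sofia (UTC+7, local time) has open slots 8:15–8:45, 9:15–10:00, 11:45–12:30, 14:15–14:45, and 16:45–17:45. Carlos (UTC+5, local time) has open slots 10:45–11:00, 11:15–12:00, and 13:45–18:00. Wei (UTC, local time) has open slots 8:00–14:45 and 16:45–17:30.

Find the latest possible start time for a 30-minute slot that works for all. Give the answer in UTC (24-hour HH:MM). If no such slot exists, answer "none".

10:15

Eitan → UTC: 06:00–06:15, 06:30–07:15, 09:30–11:15, 14:45–15:45.
Sofia → UTC: 01:15–01:45, 02:15–03:00, 04:45–05:30, 07:15–07:45, 09:45–10:45.
Carlos → UTC: 05:45–06:00, 06:15–07:00, 08:45–13:00.
Wei → UTC: 08:00–14:45, 16:45–17:30.
Eitan ∩ Sofia: 09:45–10:45.
Eitan ∩ Sofia ∩ Carlos: 09:45–10:45.
Eitan ∩ Sofia ∩ Carlos ∩ Wei: 09:45–10:45.
Windows ≥ 30 min: 09:45–10:45.
Latest start in the last window 09:45–10:45 is 10:45 − 30 min = 10:15.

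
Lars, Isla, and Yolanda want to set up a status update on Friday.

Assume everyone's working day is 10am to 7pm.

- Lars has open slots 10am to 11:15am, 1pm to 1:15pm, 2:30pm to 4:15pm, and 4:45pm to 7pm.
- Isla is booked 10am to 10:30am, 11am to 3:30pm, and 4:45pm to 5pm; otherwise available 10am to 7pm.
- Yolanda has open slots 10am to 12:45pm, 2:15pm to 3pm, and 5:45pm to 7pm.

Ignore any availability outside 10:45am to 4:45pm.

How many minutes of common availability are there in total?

Isla free within 10:00–19:00: 10:30–11:00, 15:30–16:45, 17:00–19:00.
Lars ∩ Isla: 10:30–11:00, 15:30–16:15, 17:00–19:00.
Lars ∩ Isla ∩ Yolanda: 10:30–11:00, 17:45–19:00.
Restricted to 10:45–16:45: 10:45–11:00.
Total common minutes: 15.

15 minutes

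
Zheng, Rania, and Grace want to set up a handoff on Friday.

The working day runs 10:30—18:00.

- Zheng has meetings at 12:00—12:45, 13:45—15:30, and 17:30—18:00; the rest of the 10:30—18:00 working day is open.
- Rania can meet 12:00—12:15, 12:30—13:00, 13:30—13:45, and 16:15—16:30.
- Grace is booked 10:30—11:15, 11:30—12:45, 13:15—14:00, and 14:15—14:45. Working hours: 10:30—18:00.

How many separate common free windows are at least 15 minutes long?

Zheng free within 10:30–18:00: 10:30–12:00, 12:45–13:45, 15:30–17:30.
Grace free within 10:30–18:00: 11:15–11:30, 12:45–13:15, 14:00–14:15, 14:45–18:00.
Zheng ∩ Rania: 12:45–13:00, 13:30–13:45, 16:15–16:30.
Zheng ∩ Rania ∩ Grace: 12:45–13:00, 16:15–16:30.
Windows ≥ 15 min: 12:45–13:00, 16:15–16:30.
That's 2 windows.

2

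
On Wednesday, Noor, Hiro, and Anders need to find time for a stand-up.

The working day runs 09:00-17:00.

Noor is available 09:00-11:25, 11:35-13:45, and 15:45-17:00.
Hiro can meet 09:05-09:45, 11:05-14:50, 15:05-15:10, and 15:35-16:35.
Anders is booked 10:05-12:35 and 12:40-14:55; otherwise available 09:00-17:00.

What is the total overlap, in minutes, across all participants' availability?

95 minutes

Anders free within 09:00–17:00: 09:00–10:05, 12:35–12:40, 14:55–17:00.
Noor ∩ Hiro: 09:05–09:45, 11:05–11:25, 11:35–13:45, 15:45–16:35.
Noor ∩ Hiro ∩ Anders: 09:05–09:45, 12:35–12:40, 15:45–16:35.
Total common minutes: 40 + 5 + 50 = 95.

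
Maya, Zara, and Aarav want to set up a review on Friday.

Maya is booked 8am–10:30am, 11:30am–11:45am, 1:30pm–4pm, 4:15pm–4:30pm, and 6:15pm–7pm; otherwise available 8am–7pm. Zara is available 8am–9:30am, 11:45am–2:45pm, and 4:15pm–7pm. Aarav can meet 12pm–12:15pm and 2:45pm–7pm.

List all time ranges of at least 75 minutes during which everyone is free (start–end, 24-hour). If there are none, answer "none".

Maya free within 08:00–19:00: 10:30–11:30, 11:45–13:30, 16:00–16:15, 16:30–18:15.
Maya ∩ Zara: 11:45–13:30, 16:30–18:15.
Maya ∩ Zara ∩ Aarav: 12:00–12:15, 16:30–18:15.
Windows ≥ 75 min: 16:30–18:15.

16:30–18:15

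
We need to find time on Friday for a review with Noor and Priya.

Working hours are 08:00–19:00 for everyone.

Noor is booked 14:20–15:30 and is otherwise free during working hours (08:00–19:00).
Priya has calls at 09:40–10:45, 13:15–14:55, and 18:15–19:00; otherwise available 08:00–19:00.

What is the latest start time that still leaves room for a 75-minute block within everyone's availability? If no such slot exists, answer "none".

17:00

Noor free within 08:00–19:00: 08:00–14:20, 15:30–19:00.
Priya free within 08:00–19:00: 08:00–09:40, 10:45–13:15, 14:55–18:15.
Noor ∩ Priya: 08:00–09:40, 10:45–13:15, 15:30–18:15.
Windows ≥ 75 min: 08:00–09:40, 10:45–13:15, 15:30–18:15.
Latest start in the last window 15:30–18:15 is 18:15 − 75 min = 17:00.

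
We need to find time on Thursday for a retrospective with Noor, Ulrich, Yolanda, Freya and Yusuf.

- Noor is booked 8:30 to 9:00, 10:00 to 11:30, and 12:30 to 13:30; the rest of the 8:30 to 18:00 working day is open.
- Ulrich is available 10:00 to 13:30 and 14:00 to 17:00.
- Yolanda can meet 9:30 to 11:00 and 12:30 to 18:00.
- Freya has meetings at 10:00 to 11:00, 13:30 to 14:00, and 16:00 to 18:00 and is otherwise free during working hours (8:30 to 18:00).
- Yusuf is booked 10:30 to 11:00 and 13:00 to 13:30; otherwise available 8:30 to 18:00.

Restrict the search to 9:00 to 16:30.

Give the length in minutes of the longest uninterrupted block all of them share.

120 minutes

Noor free within 08:30–18:00: 09:00–10:00, 11:30–12:30, 13:30–18:00.
Freya free within 08:30–18:00: 08:30–10:00, 11:00–13:30, 14:00–16:00.
Yusuf free within 08:30–18:00: 08:30–10:30, 11:00–13:00, 13:30–18:00.
Noor ∩ Ulrich: 11:30–12:30, 14:00–17:00.
Noor ∩ Ulrich ∩ Yolanda: 14:00–17:00.
Noor ∩ Ulrich ∩ Yolanda ∩ Freya: 14:00–16:00.
Noor ∩ Ulrich ∩ Yolanda ∩ Freya ∩ Yusuf: 14:00–16:00.
Restricted to 09:00–16:30: 14:00–16:00.
Single common window of 120 minutes.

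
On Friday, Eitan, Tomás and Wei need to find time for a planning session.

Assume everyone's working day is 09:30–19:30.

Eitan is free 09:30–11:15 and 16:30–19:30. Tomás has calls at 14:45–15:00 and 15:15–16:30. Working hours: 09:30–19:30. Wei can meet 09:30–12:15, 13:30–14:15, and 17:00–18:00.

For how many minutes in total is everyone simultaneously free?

Tomás free within 09:30–19:30: 09:30–14:45, 15:00–15:15, 16:30–19:30.
Eitan ∩ Tomás: 09:30–11:15, 16:30–19:30.
Eitan ∩ Tomás ∩ Wei: 09:30–11:15, 17:00–18:00.
Total common minutes: 105 + 60 = 165.

165 minutes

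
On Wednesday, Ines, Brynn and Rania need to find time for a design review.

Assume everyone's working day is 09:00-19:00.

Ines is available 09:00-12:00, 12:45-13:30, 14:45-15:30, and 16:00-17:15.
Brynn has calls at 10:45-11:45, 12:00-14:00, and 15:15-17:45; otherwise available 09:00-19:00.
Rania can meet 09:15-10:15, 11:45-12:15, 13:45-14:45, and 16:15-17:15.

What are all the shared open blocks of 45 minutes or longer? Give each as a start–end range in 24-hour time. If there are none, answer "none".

09:15–10:15

Brynn free within 09:00–19:00: 09:00–10:45, 11:45–12:00, 14:00–15:15, 17:45–19:00.
Ines ∩ Brynn: 09:00–10:45, 11:45–12:00, 14:45–15:15.
Ines ∩ Brynn ∩ Rania: 09:15–10:15, 11:45–12:00.
Windows ≥ 45 min: 09:15–10:15.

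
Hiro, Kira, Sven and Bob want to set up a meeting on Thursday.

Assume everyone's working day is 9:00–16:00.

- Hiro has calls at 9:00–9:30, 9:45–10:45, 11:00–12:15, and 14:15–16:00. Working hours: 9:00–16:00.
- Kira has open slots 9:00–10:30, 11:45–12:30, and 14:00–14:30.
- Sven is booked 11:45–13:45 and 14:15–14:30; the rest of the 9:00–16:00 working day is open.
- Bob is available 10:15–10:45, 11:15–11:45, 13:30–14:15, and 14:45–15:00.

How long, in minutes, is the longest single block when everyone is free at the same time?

Hiro free within 09:00–16:00: 09:30–09:45, 10:45–11:00, 12:15–14:15.
Sven free within 09:00–16:00: 09:00–11:45, 13:45–14:15, 14:30–16:00.
Hiro ∩ Kira: 09:30–09:45, 12:15–12:30, 14:00–14:15.
Hiro ∩ Kira ∩ Sven: 09:30–09:45, 14:00–14:15.
Hiro ∩ Kira ∩ Sven ∩ Bob: 14:00–14:15.
Single common window of 15 minutes.

15 minutes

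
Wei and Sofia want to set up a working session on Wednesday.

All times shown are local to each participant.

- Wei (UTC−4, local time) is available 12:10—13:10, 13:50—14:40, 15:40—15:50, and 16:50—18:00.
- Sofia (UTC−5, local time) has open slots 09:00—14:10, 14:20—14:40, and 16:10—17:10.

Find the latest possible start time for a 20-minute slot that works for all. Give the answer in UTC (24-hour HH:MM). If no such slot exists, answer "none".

Wei → UTC: 16:10–17:10, 17:50–18:40, 19:40–19:50, 20:50–22:00.
Sofia → UTC: 14:00–19:10, 19:20–19:40, 21:10–22:10.
Wei ∩ Sofia: 16:10–17:10, 17:50–18:40, 21:10–22:00.
Windows ≥ 20 min: 16:10–17:10, 17:50–18:40, 21:10–22:00.
Latest start in the last window 21:10–22:00 is 22:00 − 20 min = 21:40.

21:40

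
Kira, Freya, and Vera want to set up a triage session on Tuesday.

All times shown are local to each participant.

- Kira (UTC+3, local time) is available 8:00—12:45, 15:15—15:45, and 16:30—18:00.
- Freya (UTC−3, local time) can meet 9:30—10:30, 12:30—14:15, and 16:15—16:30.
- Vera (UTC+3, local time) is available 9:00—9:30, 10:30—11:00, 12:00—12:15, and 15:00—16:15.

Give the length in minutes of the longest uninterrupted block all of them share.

Kira → UTC: 05:00–09:45, 12:15–12:45, 13:30–15:00.
Freya → UTC: 12:30–13:30, 15:30–17:15, 19:15–19:30.
Vera → UTC: 06:00–06:30, 07:30–08:00, 09:00–09:15, 12:00–13:15.
Kira ∩ Freya: 12:30–12:45.
Kira ∩ Freya ∩ Vera: 12:30–12:45.
Single common window of 15 minutes.

15 minutes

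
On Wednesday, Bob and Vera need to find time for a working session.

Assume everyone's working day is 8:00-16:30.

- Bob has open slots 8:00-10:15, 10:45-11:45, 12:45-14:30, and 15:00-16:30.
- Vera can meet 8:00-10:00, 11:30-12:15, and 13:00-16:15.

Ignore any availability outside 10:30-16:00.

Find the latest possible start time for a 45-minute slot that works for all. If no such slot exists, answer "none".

Bob ∩ Vera: 08:00–10:00, 11:30–11:45, 13:00–14:30, 15:00–16:15.
Restricted to 10:30–16:00: 11:30–11:45, 13:00–14:30, 15:00–16:00.
Windows ≥ 45 min: 13:00–14:30, 15:00–16:00.
Latest start in the last window 15:00–16:00 is 16:00 − 45 min = 15:15.

15:15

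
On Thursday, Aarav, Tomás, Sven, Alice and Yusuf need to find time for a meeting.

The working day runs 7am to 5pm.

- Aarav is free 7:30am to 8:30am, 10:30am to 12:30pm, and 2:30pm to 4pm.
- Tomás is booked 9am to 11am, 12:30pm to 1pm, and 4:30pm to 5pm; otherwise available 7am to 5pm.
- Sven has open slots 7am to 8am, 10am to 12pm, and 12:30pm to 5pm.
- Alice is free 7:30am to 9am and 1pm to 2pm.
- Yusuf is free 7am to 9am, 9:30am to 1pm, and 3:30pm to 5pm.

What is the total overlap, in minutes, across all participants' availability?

Tomás free within 07:00–17:00: 07:00–09:00, 11:00–12:30, 13:00–16:30.
Aarav ∩ Tomás: 07:30–08:30, 11:00–12:30, 14:30–16:00.
Aarav ∩ Tomás ∩ Sven: 07:30–08:00, 11:00–12:00, 14:30–16:00.
Aarav ∩ Tomás ∩ Sven ∩ Alice: 07:30–08:00.
Aarav ∩ Tomás ∩ Sven ∩ Alice ∩ Yusuf: 07:30–08:00.
Total common minutes: 30.

30 minutes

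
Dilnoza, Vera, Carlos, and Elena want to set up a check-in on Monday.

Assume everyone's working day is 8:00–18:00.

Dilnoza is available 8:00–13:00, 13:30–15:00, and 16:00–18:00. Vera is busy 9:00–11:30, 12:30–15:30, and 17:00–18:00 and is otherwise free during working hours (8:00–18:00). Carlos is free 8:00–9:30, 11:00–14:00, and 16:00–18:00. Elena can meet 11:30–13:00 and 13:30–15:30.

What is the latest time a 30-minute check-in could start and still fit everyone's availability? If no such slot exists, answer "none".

12:00

Vera free within 08:00–18:00: 08:00–09:00, 11:30–12:30, 15:30–17:00.
Dilnoza ∩ Vera: 08:00–09:00, 11:30–12:30, 16:00–17:00.
Dilnoza ∩ Vera ∩ Carlos: 08:00–09:00, 11:30–12:30, 16:00–17:00.
Dilnoza ∩ Vera ∩ Carlos ∩ Elena: 11:30–12:30.
Windows ≥ 30 min: 11:30–12:30.
Latest start in the last window 11:30–12:30 is 12:30 − 30 min = 12:00.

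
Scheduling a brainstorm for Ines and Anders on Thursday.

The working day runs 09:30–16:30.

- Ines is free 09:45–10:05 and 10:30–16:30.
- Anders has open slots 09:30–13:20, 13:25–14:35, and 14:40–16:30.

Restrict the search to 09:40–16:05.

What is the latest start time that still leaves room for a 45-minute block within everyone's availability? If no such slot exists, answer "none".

15:20

Ines ∩ Anders: 09:45–10:05, 10:30–13:20, 13:25–14:35, 14:40–16:30.
Restricted to 09:40–16:05: 09:45–10:05, 10:30–13:20, 13:25–14:35, 14:40–16:05.
Windows ≥ 45 min: 10:30–13:20, 13:25–14:35, 14:40–16:05.
Latest start in the last window 14:40–16:05 is 16:05 − 45 min = 15:20.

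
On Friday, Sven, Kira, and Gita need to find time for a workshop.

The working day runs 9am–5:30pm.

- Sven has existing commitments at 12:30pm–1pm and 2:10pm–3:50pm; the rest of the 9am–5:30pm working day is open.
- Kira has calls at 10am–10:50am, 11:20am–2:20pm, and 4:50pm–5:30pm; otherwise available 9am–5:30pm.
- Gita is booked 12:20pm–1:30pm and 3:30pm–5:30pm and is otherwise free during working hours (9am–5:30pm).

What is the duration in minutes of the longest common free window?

Sven free within 09:00–17:30: 09:00–12:30, 13:00–14:10, 15:50–17:30.
Kira free within 09:00–17:30: 09:00–10:00, 10:50–11:20, 14:20–16:50.
Gita free within 09:00–17:30: 09:00–12:20, 13:30–15:30.
Sven ∩ Kira: 09:00–10:00, 10:50–11:20, 15:50–16:50.
Sven ∩ Kira ∩ Gita: 09:00–10:00, 10:50–11:20.
Common window lengths: 60, 30 min; longest is 60.

60 minutes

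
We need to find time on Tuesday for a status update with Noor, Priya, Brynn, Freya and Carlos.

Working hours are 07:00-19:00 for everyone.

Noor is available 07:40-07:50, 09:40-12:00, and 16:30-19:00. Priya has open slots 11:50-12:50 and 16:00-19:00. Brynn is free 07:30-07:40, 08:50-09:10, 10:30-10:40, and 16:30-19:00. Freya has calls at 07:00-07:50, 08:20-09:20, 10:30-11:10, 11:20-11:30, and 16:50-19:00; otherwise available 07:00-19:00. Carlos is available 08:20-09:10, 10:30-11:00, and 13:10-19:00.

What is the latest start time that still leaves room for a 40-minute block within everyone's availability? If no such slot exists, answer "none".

Freya free within 07:00–19:00: 07:50–08:20, 09:20–10:30, 11:10–11:20, 11:30–16:50.
Noor ∩ Priya: 11:50–12:00, 16:30–19:00.
Noor ∩ Priya ∩ Brynn: 16:30–19:00.
Noor ∩ Priya ∩ Brynn ∩ Freya: 16:30–16:50.
Noor ∩ Priya ∩ Brynn ∩ Freya ∩ Carlos: 16:30–16:50.
Windows ≥ 40 min: (none).

none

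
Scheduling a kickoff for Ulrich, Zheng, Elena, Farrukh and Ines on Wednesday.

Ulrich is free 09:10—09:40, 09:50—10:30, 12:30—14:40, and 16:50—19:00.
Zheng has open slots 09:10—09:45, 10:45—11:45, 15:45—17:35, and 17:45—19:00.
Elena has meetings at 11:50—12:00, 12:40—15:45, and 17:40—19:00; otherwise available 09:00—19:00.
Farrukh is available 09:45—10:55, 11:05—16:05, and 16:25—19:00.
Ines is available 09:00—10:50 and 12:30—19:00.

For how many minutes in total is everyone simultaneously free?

45 minutes

Elena free within 09:00–19:00: 09:00–11:50, 12:00–12:40, 15:45–17:40.
Ulrich ∩ Zheng: 09:10–09:40, 16:50–17:35, 17:45–19:00.
Ulrich ∩ Zheng ∩ Elena: 09:10–09:40, 16:50–17:35.
Ulrich ∩ Zheng ∩ Elena ∩ Farrukh: 16:50–17:35.
Ulrich ∩ Zheng ∩ Elena ∩ Farrukh ∩ Ines: 16:50–17:35.
Total common minutes: 45.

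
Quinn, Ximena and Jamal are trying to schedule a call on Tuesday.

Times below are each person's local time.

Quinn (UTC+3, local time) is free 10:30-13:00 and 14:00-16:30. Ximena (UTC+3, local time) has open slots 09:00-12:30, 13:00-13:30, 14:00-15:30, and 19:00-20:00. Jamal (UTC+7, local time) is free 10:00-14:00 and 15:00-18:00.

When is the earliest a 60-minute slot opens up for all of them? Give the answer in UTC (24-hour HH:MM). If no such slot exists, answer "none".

Quinn → UTC: 07:30–10:00, 11:00–13:30.
Ximena → UTC: 06:00–09:30, 10:00–10:30, 11:00–12:30, 16:00–17:00.
Jamal → UTC: 03:00–07:00, 08:00–11:00.
Quinn ∩ Ximena: 07:30–09:30, 11:00–12:30.
Quinn ∩ Ximena ∩ Jamal: 08:00–09:30.
Windows ≥ 60 min: 08:00–09:30.
Earliest such window starts at 08:00.

08:00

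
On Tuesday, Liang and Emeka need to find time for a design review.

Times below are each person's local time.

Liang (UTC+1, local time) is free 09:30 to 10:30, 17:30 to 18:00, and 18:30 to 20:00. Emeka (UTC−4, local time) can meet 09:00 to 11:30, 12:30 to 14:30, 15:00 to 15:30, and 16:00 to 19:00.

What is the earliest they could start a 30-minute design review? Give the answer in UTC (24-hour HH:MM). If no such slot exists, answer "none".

Liang → UTC: 08:30–09:30, 16:30–17:00, 17:30–19:00.
Emeka → UTC: 13:00–15:30, 16:30–18:30, 19:00–19:30, 20:00–23:00.
Liang ∩ Emeka: 16:30–17:00, 17:30–18:30.
Windows ≥ 30 min: 16:30–17:00, 17:30–18:30.
Earliest such window starts at 16:30.

16:30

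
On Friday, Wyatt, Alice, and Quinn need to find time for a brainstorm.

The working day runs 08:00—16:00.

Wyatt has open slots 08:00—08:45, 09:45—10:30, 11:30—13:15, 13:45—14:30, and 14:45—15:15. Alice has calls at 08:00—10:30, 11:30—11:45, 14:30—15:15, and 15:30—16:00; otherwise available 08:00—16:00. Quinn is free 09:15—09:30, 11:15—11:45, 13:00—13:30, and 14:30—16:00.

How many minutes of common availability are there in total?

Alice free within 08:00–16:00: 10:30–11:30, 11:45–14:30, 15:15–15:30.
Wyatt ∩ Alice: 11:45–13:15, 13:45–14:30.
Wyatt ∩ Alice ∩ Quinn: 13:00–13:15.
Total common minutes: 15.

15 minutes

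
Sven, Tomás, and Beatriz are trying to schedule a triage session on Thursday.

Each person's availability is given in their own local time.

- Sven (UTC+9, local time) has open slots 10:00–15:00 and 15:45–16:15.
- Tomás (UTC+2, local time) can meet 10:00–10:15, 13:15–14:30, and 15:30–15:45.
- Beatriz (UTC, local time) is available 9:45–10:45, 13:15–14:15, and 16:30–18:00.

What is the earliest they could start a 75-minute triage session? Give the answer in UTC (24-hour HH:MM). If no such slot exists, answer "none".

none

Sven → UTC: 01:00–06:00, 06:45–07:15.
Tomás → UTC: 08:00–08:15, 11:15–12:30, 13:30–13:45.
Beatriz → UTC: 09:45–10:45, 13:15–14:15, 16:30–18:00.
Sven ∩ Tomás: (none).
Sven ∩ Tomás ∩ Beatriz: (none).
Windows ≥ 75 min: (none).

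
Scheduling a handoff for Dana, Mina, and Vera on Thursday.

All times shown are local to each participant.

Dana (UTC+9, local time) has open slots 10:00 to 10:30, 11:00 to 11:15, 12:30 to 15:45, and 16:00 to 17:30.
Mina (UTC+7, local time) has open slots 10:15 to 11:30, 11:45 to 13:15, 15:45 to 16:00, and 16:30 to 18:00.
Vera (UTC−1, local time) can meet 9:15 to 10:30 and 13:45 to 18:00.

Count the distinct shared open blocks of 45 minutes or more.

Dana → UTC: 01:00–01:30, 02:00–02:15, 03:30–06:45, 07:00–08:30.
Mina → UTC: 03:15–04:30, 04:45–06:15, 08:45–09:00, 09:30–11:00.
Vera → UTC: 10:15–11:30, 14:45–19:00.
Dana ∩ Mina: 03:30–04:30, 04:45–06:15.
Dana ∩ Mina ∩ Vera: (none).
Windows ≥ 45 min: (none).
That's 0 windows.

0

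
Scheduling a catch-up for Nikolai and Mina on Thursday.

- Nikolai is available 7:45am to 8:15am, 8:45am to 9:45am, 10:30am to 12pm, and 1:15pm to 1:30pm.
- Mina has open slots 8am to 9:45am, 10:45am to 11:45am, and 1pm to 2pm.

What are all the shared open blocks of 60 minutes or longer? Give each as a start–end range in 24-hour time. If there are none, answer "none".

08:45–09:45, 10:45–11:45

Nikolai ∩ Mina: 08:00–08:15, 08:45–09:45, 10:45–11:45, 13:15–13:30.
Windows ≥ 60 min: 08:45–09:45, 10:45–11:45.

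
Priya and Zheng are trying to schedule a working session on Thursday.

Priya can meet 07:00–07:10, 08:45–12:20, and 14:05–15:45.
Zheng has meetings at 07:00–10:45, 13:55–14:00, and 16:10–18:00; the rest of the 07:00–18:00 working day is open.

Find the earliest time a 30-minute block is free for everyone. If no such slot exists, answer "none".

Zheng free within 07:00–18:00: 10:45–13:55, 14:00–16:10.
Priya ∩ Zheng: 10:45–12:20, 14:05–15:45.
Windows ≥ 30 min: 10:45–12:20, 14:05–15:45.
Earliest such window starts at 10:45.

10:45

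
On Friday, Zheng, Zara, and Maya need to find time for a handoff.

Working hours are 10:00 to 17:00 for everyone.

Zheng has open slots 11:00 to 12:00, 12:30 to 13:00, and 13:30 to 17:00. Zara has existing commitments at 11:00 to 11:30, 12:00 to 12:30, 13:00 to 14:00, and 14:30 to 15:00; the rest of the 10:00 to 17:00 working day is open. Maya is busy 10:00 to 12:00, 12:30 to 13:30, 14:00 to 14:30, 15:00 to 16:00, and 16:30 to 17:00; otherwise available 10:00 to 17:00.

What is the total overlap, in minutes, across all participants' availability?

Zara free within 10:00–17:00: 10:00–11:00, 11:30–12:00, 12:30–13:00, 14:00–14:30, 15:00–17:00.
Maya free within 10:00–17:00: 12:00–12:30, 13:30–14:00, 14:30–15:00, 16:00–16:30.
Zheng ∩ Zara: 11:30–12:00, 12:30–13:00, 14:00–14:30, 15:00–17:00.
Zheng ∩ Zara ∩ Maya: 16:00–16:30.
Total common minutes: 30.

30 minutes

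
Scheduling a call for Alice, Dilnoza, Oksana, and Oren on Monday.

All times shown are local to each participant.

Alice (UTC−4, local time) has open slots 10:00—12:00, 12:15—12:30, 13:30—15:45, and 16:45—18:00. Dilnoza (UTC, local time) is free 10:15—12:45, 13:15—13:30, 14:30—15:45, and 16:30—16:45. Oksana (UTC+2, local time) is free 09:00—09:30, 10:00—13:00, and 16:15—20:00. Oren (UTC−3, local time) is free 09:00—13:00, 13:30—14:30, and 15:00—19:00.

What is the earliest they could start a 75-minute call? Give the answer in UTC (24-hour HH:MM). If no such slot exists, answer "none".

14:30

Alice → UTC: 14:00–16:00, 16:15–16:30, 17:30–19:45, 20:45–22:00.
Dilnoza → UTC: 10:15–12:45, 13:15–13:30, 14:30–15:45, 16:30–16:45.
Oksana → UTC: 07:00–07:30, 08:00–11:00, 14:15–18:00.
Oren → UTC: 12:00–16:00, 16:30–17:30, 18:00–22:00.
Alice ∩ Dilnoza: 14:30–15:45.
Alice ∩ Dilnoza ∩ Oksana: 14:30–15:45.
Alice ∩ Dilnoza ∩ Oksana ∩ Oren: 14:30–15:45.
Windows ≥ 75 min: 14:30–15:45.
Earliest such window starts at 14:30.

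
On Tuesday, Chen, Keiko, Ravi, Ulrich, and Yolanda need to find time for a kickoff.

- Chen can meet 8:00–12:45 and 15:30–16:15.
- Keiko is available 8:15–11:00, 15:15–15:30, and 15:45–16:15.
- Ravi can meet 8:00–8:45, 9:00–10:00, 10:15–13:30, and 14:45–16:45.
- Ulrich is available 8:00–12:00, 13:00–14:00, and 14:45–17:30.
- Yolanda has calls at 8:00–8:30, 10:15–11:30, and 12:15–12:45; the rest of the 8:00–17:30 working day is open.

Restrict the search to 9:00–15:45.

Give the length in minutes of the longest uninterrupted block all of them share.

60 minutes

Yolanda free within 08:00–17:30: 08:30–10:15, 11:30–12:15, 12:45–17:30.
Chen ∩ Keiko: 08:15–11:00, 15:45–16:15.
Chen ∩ Keiko ∩ Ravi: 08:15–08:45, 09:00–10:00, 10:15–11:00, 15:45–16:15.
Chen ∩ Keiko ∩ Ravi ∩ Ulrich: 08:15–08:45, 09:00–10:00, 10:15–11:00, 15:45–16:15.
Chen ∩ Keiko ∩ Ravi ∩ Ulrich ∩ Yolanda: 08:30–08:45, 09:00–10:00, 15:45–16:15.
Restricted to 09:00–15:45: 09:00–10:00.
Single common window of 60 minutes.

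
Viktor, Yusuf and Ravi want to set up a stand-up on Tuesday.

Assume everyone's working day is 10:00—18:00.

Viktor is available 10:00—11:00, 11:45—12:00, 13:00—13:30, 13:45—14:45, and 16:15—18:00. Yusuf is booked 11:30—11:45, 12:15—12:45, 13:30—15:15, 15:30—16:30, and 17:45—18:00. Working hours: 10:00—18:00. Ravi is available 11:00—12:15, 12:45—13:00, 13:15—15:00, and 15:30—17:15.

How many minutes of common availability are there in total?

Yusuf free within 10:00–18:00: 10:00–11:30, 11:45–12:15, 12:45–13:30, 15:15–15:30, 16:30–17:45.
Viktor ∩ Yusuf: 10:00–11:00, 11:45–12:00, 13:00–13:30, 16:30–17:45.
Viktor ∩ Yusuf ∩ Ravi: 11:45–12:00, 13:15–13:30, 16:30–17:15.
Total common minutes: 15 + 15 + 45 = 75.

75 minutes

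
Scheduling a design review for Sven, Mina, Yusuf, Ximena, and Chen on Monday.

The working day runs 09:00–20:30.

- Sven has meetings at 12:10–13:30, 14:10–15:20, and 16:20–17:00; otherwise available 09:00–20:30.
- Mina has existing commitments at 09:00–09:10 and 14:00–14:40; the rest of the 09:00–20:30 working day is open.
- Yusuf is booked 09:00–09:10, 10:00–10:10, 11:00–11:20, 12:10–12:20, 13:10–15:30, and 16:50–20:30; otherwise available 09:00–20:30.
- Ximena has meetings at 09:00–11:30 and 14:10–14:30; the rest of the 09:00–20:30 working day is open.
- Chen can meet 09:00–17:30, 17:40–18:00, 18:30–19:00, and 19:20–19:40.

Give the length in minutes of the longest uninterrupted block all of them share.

50 minutes

Sven free within 09:00–20:30: 09:00–12:10, 13:30–14:10, 15:20–16:20, 17:00–20:30.
Mina free within 09:00–20:30: 09:10–14:00, 14:40–20:30.
Yusuf free within 09:00–20:30: 09:10–10:00, 10:10–11:00, 11:20–12:10, 12:20–13:10, 15:30–16:50.
Ximena free within 09:00–20:30: 11:30–14:10, 14:30–20:30.
Sven ∩ Mina: 09:10–12:10, 13:30–14:00, 15:20–16:20, 17:00–20:30.
Sven ∩ Mina ∩ Yusuf: 09:10–10:00, 10:10–11:00, 11:20–12:10, 15:30–16:20.
Sven ∩ Mina ∩ Yusuf ∩ Ximena: 11:30–12:10, 15:30–16:20.
Sven ∩ Mina ∩ Yusuf ∩ Ximena ∩ Chen: 11:30–12:10, 15:30–16:20.
Common window lengths: 40, 50 min; longest is 50.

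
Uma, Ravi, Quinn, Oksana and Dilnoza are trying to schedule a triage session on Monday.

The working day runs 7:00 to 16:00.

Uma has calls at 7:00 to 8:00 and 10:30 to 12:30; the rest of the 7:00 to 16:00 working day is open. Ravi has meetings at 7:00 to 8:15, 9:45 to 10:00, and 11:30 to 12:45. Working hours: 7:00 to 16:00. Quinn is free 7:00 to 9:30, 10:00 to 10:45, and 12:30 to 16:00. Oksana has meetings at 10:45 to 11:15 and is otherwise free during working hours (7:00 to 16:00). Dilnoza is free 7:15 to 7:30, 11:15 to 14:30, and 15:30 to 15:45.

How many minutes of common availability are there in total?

120 minutes

Uma free within 07:00–16:00: 08:00–10:30, 12:30–16:00.
Ravi free within 07:00–16:00: 08:15–09:45, 10:00–11:30, 12:45–16:00.
Oksana free within 07:00–16:00: 07:00–10:45, 11:15–16:00.
Uma ∩ Ravi: 08:15–09:45, 10:00–10:30, 12:45–16:00.
Uma ∩ Ravi ∩ Quinn: 08:15–09:30, 10:00–10:30, 12:45–16:00.
Uma ∩ Ravi ∩ Quinn ∩ Oksana: 08:15–09:30, 10:00–10:30, 12:45–16:00.
Uma ∩ Ravi ∩ Quinn ∩ Oksana ∩ Dilnoza: 12:45–14:30, 15:30–15:45.
Total common minutes: 105 + 15 = 120.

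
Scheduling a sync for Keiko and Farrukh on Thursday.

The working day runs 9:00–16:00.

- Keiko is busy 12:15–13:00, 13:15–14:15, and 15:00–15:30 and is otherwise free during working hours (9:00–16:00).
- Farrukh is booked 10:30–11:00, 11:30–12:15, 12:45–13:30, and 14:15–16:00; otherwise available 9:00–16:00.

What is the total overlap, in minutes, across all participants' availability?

Keiko free within 09:00–16:00: 09:00–12:15, 13:00–13:15, 14:15–15:00, 15:30–16:00.
Farrukh free within 09:00–16:00: 09:00–10:30, 11:00–11:30, 12:15–12:45, 13:30–14:15.
Keiko ∩ Farrukh: 09:00–10:30, 11:00–11:30.
Total common minutes: 90 + 30 = 120.

120 minutes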